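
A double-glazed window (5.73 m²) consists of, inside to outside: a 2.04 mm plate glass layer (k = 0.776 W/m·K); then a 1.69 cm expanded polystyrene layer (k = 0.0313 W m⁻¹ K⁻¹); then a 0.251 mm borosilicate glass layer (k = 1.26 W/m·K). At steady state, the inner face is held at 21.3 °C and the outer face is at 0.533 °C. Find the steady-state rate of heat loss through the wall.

Q = 219 W

Treat each layer as a resistance in series:
  R_plate glass = L/(kA) = 0.00204/(0.776·5.73) = 4.588×10^-4 K/W
  R_expanded polystyrene = L/(kA) = 0.0169/(0.0313·5.73) = 0.09423 K/W
  R_borosilicate glass = L/(kA) = 2.51×10^-4/(1.26·5.73) = 3.477×10^-5 K/W
ΣR = 4.588×10^-4 + 0.09423 + 3.477×10^-5 = 0.09472 K/W
Q = ΔT/ΣR = (21.3 °C − 0.533 °C)/0.09472 = 219 W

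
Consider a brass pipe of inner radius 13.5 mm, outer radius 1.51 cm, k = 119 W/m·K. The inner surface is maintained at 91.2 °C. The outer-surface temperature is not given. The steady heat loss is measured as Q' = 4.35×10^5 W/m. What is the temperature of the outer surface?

T_out = 26.0 °C

Sum the resistances:
  R'_brass = ln(0.0151/0.0135)/(2πk) = 0.1120/(2π·119) = 1.498×10^-4 m·K/W
ΣR = 1.498×10^-4 m·K/W
ΔT = Q'·ΣR = 4.35×10^5 × 1.498×10^-4 = 65.16 K
Heat flows outward, so T_out = T_in − ΔT = 91.2 − 65.16 = 26.0 °C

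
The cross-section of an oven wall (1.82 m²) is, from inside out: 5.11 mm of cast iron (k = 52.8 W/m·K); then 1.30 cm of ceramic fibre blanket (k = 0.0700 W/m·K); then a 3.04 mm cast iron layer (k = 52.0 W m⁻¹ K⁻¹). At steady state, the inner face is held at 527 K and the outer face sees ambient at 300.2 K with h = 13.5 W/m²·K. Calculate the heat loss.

Q = 1590 W

Series thermal resistances, inner to outer:
  R_cast iron = L/(kA) = 0.00511/(52.8·1.82) = 5.318×10^-5 K/W
  R_ceramic fibre blanket = L/(kA) = 0.0130/(0.0700·1.82) = 0.1020 K/W
  R_cast iron = L/(kA) = 0.00304/(52.0·1.82) = 3.212×10^-5 K/W
  R_conv,out = 1/(hA) = 1/(13.5·1.82) = 0.04070 K/W
ΣR = 5.318×10^-5 + 0.1020 + 3.212×10^-5 + 0.04070 = 0.1428 K/W
Q = ΔT/ΣR = (527 K − 300.2 K)/0.1428 = 1590 W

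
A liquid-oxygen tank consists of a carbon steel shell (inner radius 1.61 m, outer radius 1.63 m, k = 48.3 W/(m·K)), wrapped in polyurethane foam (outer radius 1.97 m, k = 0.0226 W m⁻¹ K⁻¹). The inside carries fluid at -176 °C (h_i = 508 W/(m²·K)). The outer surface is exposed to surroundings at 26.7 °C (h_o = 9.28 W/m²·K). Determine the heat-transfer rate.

Treat each layer as a resistance in series:
  R_conv,in = 1/(4πr²h) = 1/(4π·1.61²·508) = 6.043×10^-5 K/W
  R_carbon steel = (1/1.61 − 1/1.63)/(4πk) = 0.007621/(4π·48.3) = 1.256×10^-5 K/W
  R_polyurethane foam = (1/1.63 − 1/1.97)/(4πk) = 0.1059/(4π·0.0226) = 0.3728 K/W
  R_conv,out = 1/(4πr²h) = 1/(4π·1.97²·9.28) = 0.002210 K/W
ΣR = 6.043×10^-5 + 1.256×10^-5 + 0.3728 + 0.002210 = 0.3751 K/W
Q = ΔT/ΣR = (-176 °C − 26.7 °C)/0.3751 = -540 W
(Negative Q ⇒ heat flows inward; heat gain = 540 W.)

Q = 540 W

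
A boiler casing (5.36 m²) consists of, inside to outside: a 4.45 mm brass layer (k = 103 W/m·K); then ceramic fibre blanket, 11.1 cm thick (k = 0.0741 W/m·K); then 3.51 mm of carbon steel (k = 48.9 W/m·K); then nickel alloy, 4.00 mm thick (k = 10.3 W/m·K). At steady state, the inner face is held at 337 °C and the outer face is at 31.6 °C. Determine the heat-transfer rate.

Series thermal resistances, inner to outer:
  R_brass = L/(kA) = 0.00445/(103·5.36) = 8.060×10^-6 K/W
  R_ceramic fibre blanket = L/(kA) = 0.111/(0.0741·5.36) = 0.2795 K/W
  R_carbon steel = L/(kA) = 0.00351/(48.9·5.36) = 1.339×10^-5 K/W
  R_nickel alloy = L/(kA) = 0.00400/(10.3·5.36) = 7.245×10^-5 K/W
ΣR = 8.060×10^-6 + 0.2795 + 1.339×10^-5 + 7.245×10^-5 = 0.2796 K/W
Q = ΔT/ΣR = (337 °C − 31.6 °C)/0.2796 = 1090 W

Q = 1090 W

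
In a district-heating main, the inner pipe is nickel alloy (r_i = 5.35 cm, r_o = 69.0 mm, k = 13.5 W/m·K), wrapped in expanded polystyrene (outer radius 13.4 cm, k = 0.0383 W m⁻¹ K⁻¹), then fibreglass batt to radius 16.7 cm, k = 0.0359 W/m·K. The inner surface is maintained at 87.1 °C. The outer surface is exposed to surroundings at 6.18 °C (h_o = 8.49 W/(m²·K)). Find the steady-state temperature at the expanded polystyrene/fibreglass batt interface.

T = 29.1 °C

Series thermal resistances, inner to outer:
  R'_nickel alloy = ln(0.0690/0.0535)/(2πk) = 0.2544/(2π·13.5) = 0.002999 m·K/W
  R'_expanded polystyrene = ln(0.134/0.0690)/(2πk) = 0.6637/(2π·0.0383) = 2.758 m·K/W
  R'_fibreglass batt = ln(0.167/0.134)/(2πk) = 0.2202/(2π·0.0359) = 0.9760 m·K/W
  R'_conv,out = 1/(2πr h) = 1/(2π·0.167·8.49) = 0.1123 m·K/W
ΣR = 0.002999 + 2.758 + 0.9760 + 0.1123 = 3.849 m·K/W
Q' = ΔT/ΣR = (87.1 °C − 6.18 °C)/3.849 = 21.02 W/m
From the inner boundary to the expanded polystyrene/fibreglass batt interface, ΣR_partial = 2.761 m·K/W.
T_interface = T_in − Q'·ΣR_partial = 87.1 °C − (21.02)(2.761) = 29.1 °C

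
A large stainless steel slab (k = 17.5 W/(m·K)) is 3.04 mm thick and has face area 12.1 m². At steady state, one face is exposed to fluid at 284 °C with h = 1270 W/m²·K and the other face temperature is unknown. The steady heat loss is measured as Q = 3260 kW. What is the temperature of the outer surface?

Series resistances:
  R_conv,in = 1/(hA) = 1/(1270·12.1) = 6.507×10^-5 K/W
  R_stainless steel = L/(kA) = 0.00304/(17.5·12.1) = 1.436×10^-5 K/W
ΣR = 7.943×10^-5 K/W
ΔT = Q·ΣR = 3.26×10^6 × 7.943×10^-5 = 258.9 K
Heat flows outward, so T_out = T_in − ΔT = 284 − 258.9 = 25.1 °C

T_out = 25.1 °C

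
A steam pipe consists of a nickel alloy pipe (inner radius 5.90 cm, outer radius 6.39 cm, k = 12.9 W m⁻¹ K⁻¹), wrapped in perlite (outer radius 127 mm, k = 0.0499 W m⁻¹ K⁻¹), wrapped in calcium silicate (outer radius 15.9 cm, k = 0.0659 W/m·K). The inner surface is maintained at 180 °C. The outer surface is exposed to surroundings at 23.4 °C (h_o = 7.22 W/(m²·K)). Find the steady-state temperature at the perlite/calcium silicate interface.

Treat each layer as a resistance in series:
  R'_nickel alloy = ln(0.0639/0.0590)/(2πk) = 0.07978/(2π·12.9) = 9.843×10^-4 m·K/W
  R'_perlite = ln(0.127/0.0639)/(2πk) = 0.6869/(2π·0.0499) = 2.191 m·K/W
  R'_calcium silicate = ln(0.159/0.127)/(2πk) = 0.2247/(2π·0.0659) = 0.5427 m·K/W
  R'_conv,out = 1/(2πr h) = 1/(2π·0.159·7.22) = 0.1386 m·K/W
ΣR = 9.843×10^-4 + 2.191 + 0.5427 + 0.1386 = 2.873 m·K/W
Q' = ΔT/ΣR = (180 °C − 23.4 °C)/2.873 = 54.51 W/m
From the inner boundary to the perlite/calcium silicate interface, ΣR_partial = 2.192 m·K/W.
T_interface = T_in − Q'·ΣR_partial = 180 °C − (54.51)(2.192) = 60.5 °C

T = 60.5 °C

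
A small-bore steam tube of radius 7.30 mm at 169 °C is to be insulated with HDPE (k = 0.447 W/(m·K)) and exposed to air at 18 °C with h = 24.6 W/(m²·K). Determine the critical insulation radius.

r_cr = 1.82 cm

For a cylinder, r_cr = k_ins/h = 0.447/24.6 = 0.0182 m = 1.82 cm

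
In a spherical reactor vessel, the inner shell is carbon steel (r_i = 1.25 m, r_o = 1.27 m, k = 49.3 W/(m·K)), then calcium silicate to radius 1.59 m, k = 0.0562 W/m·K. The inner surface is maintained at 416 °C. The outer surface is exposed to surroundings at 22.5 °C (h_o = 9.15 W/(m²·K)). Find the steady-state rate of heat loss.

Series thermal resistances, inner to outer:
  R_carbon steel = (1/1.25 − 1/1.27)/(4πk) = 0.01260/(4π·49.3) = 2.034×10^-5 K/W
  R_calcium silicate = (1/1.27 − 1/1.59)/(4πk) = 0.1585/(4π·0.0562) = 0.2244 K/W
  R_conv,out = 1/(4πr²h) = 1/(4π·1.59²·9.15) = 0.003440 K/W
ΣR = 2.034×10^-5 + 0.2244 + 0.003440 = 0.2279 K/W
Q = ΔT/ΣR = (416 °C − 22.5 °C)/0.2279 = 1730 W

Q = 1730 W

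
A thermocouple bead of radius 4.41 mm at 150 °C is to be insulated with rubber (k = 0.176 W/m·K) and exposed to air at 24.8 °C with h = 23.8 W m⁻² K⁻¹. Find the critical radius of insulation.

For a sphere, r_cr = 2k_ins/h = 2·0.176/23.8 = 0.0148 m = 1.48 cm

r_cr = 1.48 cm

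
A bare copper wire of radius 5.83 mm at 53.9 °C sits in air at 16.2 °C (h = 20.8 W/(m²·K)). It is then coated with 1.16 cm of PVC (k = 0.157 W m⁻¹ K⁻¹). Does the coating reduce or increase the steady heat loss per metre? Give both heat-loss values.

reduces: 28.7 → 24.3 W/m

Critical radius for a cylinder: r_cr = k/h = 0.00755 m = 0.755 cm.
Outer radius after coating: r₂ = 0.00583 + 0.0116 = 0.01743 m.
r₁ < r_cr < r₂: heat loss rises to a maximum at r_cr then falls. Whether the coating helps depends on whether Q(r₂) has dropped back below Q(r₁).
Bare: R = 1/(2πr₁h) = 1.312 m·K/W; Q = 37.7/1.312 = 28.7 W/m.
Coated: R = R_cond + R_conv = 1.549 m·K/W; Q = 37.7/1.549 = 24.3 W/m.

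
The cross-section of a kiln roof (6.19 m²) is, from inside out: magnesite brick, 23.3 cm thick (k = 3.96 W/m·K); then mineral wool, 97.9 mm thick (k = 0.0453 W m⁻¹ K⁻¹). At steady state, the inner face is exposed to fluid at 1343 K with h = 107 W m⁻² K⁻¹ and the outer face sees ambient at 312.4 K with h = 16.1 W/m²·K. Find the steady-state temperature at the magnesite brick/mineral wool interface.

T = 1312 K

Treat each layer as a resistance in series:
  R_conv,in = 1/(hA) = 1/(107·6.19) = 0.001510 K/W
  R_magnesite brick = L/(kA) = 0.233/(3.96·6.19) = 0.009505 K/W
  R_mineral wool = L/(kA) = 0.0979/(0.0453·6.19) = 0.3491 K/W
  R_conv,out = 1/(hA) = 1/(16.1·6.19) = 0.01003 K/W
ΣR = 0.001510 + 0.009505 + 0.3491 + 0.01003 = 0.3701 K/W
Q = ΔT/ΣR = (1343 K − 312.4 K)/0.3701 = 2785 W
From the inner boundary to the magnesite brick/mineral wool interface, ΣR_partial = 0.01102 K/W.
T_interface = T_in − Q·ΣR_partial = 1343 K − (2785)(0.01102) = 1312 K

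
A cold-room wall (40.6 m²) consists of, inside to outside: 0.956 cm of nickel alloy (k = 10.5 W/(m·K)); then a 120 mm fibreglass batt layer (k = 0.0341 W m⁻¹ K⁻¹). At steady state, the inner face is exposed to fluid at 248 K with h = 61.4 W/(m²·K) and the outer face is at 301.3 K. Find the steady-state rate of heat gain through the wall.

Resistance network (inner→outer):
  R_conv,in = 1/(hA) = 1/(61.4·40.6) = 4.011×10^-4 K/W
  R_nickel alloy = L/(kA) = 0.00956/(10.5·40.6) = 2.243×10^-5 K/W
  R_fibreglass batt = L/(kA) = 0.120/(0.0341·40.6) = 0.08668 K/W
ΣR = 4.011×10^-4 + 2.243×10^-5 + 0.08668 = 0.08710 K/W
Q = ΔT/ΣR = (248 K − 301.3 K)/0.08710 = -612 W
(Negative Q ⇒ heat flows inward; heat gain = 612 W.)

Q = 612 W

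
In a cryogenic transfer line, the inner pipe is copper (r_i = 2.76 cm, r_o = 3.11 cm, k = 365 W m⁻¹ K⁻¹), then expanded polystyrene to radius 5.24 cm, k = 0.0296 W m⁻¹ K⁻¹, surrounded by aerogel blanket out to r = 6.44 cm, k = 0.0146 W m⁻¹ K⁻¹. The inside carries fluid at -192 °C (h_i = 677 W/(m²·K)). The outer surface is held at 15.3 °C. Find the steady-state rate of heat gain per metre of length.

Treat each layer as a resistance in series:
  R'_conv,in = 1/(2πr h) = 1/(2π·0.0276·677) = 0.008518 m·K/W
  R'_copper = ln(0.0311/0.0276)/(2πk) = 0.1194/(2π·365) = 5.206×10^-5 m·K/W
  R'_expanded polystyrene = ln(0.0524/0.0311)/(2πk) = 0.5217/(2π·0.0296) = 2.805 m·K/W
  R'_aerogel blanket = ln(0.0644/0.0524)/(2πk) = 0.2062/(2π·0.0146) = 2.248 m·K/W
ΣR = 0.008518 + 5.206×10^-5 + 2.805 + 2.248 = 5.062 m·K/W
Q' = ΔT/ΣR = (-192 °C − 15.3 °C)/5.062 = -41.0 W/m
(Negative Q' ⇒ heat flows inward; heat gain = 41.0 W/m.)

Q' = 41.0 W/m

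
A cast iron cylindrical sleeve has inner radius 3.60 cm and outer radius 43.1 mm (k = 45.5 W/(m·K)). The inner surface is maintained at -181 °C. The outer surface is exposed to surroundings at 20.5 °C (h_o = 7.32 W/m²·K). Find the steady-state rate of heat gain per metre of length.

Q' = 399 W/m

Series thermal resistances, inner to outer:
  R'_cast iron = ln(0.0431/0.0360)/(2πk) = 0.1800/(2π·45.5) = 6.296×10^-4 m·K/W
  R'_conv,out = 1/(2πr h) = 1/(2π·0.0431·7.32) = 0.5045 m·K/W
ΣR = 6.296×10^-4 + 0.5045 = 0.5051 m·K/W
Q' = ΔT/ΣR = (-181 °C − 20.5 °C)/0.5051 = -399 W/m
(Negative Q' ⇒ heat flows inward; heat gain = 399 W/m.)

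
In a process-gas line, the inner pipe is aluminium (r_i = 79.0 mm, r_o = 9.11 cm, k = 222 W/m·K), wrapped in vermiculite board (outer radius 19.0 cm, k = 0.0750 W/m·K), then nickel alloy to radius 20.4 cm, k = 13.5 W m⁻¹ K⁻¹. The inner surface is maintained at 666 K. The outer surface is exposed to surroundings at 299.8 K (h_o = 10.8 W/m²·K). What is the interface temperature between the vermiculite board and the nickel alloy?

Treat each layer as a resistance in series:
  R'_aluminium = ln(0.0911/0.0790)/(2πk) = 0.1425/(2π·222) = 1.022×10^-4 m·K/W
  R'_vermiculite board = ln(0.190/0.0911)/(2πk) = 0.7351/(2π·0.0750) = 1.560 m·K/W
  R'_nickel alloy = ln(0.204/0.190)/(2πk) = 0.07110/(2π·13.5) = 8.382×10^-4 m·K/W
  R'_conv,out = 1/(2πr h) = 1/(2π·0.204·10.8) = 0.07224 m·K/W
ΣR = 1.022×10^-4 + 1.560 + 8.382×10^-4 + 0.07224 = 1.633 m·K/W
Q' = ΔT/ΣR = (666 K − 299.8 K)/1.633 = 224.2 W/m
From the inner boundary to the vermiculite board/nickel alloy interface, ΣR_partial = 1.560 m·K/W.
T_interface = T_in − Q'·ΣR_partial = 666 K − (224.2)(1.560) = 316.2 K

T = 316.2 K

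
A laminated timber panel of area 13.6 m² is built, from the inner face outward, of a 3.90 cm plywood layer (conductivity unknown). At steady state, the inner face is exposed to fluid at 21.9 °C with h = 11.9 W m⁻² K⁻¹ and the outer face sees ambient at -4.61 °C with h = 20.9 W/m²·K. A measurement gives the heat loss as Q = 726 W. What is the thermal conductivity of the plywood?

ΣR = ΔT/Q = |21.9 − -4.61|/726 = 0.03652 K/W
Known resistances:
  R_conv,in = 1/(hA) = 1/(11.9·13.6) = 0.006179 K/W
  R_conv,out = 1/(hA) = 1/(20.9·13.6) = 0.003518 K/W
R_plywood = ΣR − ΣR_known = 0.03652 − 0.009697 = 0.02682 K/W
L/(kA) = 0.02682 ⇒ k = 0.0390/(0.02682·13.6) = 0.107 W/m·K

k = 0.107 W/m·K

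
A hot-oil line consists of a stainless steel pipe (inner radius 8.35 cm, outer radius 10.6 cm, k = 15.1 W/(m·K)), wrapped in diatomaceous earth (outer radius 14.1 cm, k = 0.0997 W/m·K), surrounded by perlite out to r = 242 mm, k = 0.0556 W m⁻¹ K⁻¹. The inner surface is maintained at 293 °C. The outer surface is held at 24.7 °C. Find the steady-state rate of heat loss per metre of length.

Resistance network (inner→outer):
  R'_stainless steel = ln(0.106/0.0835)/(2πk) = 0.2386/(2π·15.1) = 0.002515 m·K/W
  R'_diatomaceous earth = ln(0.141/0.106)/(2πk) = 0.2853/(2π·0.0997) = 0.4555 m·K/W
  R'_perlite = ln(0.242/0.141)/(2πk) = 0.5402/(2π·0.0556) = 1.546 m·K/W
ΣR = 0.002515 + 0.4555 + 1.546 = 2.004 m·K/W
Q' = ΔT/ΣR = (293 °C − 24.7 °C)/2.004 = 134 W/m

Q' = 134 W/m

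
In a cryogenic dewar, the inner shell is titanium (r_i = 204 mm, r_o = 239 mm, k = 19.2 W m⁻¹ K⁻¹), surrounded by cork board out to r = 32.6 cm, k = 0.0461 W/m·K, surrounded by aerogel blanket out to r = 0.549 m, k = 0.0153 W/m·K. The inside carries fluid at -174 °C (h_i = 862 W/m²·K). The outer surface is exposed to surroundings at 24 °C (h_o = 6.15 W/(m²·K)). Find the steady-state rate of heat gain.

Q = 23.4 W

Resistance network (inner→outer):
  R_conv,in = 1/(4πr²h) = 1/(4π·0.204²·862) = 0.002218 K/W
  R_titanium = (1/0.204 − 1/0.239)/(4πk) = 0.7179/(4π·19.2) = 0.002975 K/W
  R_cork board = (1/0.239 − 1/0.326)/(4πk) = 1.117/(4π·0.0461) = 1.927 K/W
  R_aerogel blanket = (1/0.326 − 1/0.549)/(4πk) = 1.246/(4π·0.0153) = 6.481 K/W
  R_conv,out = 1/(4πr²h) = 1/(4π·0.549²·6.15) = 0.04293 K/W
ΣR = 0.002218 + 0.002975 + 1.927 + 6.481 + 0.04293 = 8.456 K/W
Q = ΔT/ΣR = (-174 °C − 24 °C)/8.456 = -23.4 W
(Negative Q ⇒ heat flows inward; heat gain = 23.4 W.)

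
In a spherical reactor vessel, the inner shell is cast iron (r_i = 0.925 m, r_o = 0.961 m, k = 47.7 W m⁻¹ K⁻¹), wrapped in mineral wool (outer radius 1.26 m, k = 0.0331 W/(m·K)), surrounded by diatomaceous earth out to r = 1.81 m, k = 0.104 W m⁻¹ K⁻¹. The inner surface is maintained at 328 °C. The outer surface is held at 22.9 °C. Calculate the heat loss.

Series thermal resistances, inner to outer:
  R_cast iron = (1/0.925 − 1/0.961)/(4πk) = 0.04050/(4π·47.7) = 6.756×10^-5 K/W
  R_mineral wool = (1/0.961 − 1/1.26)/(4πk) = 0.2469/(4π·0.0331) = 0.5937 K/W
  R_diatomaceous earth = (1/1.26 − 1/1.81)/(4πk) = 0.2412/(4π·0.104) = 0.1845 K/W
ΣR = 6.756×10^-5 + 0.5937 + 0.1845 = 0.7783 K/W
Q = ΔT/ΣR = (328 °C − 22.9 °C)/0.7783 = 392 W

Q = 392 W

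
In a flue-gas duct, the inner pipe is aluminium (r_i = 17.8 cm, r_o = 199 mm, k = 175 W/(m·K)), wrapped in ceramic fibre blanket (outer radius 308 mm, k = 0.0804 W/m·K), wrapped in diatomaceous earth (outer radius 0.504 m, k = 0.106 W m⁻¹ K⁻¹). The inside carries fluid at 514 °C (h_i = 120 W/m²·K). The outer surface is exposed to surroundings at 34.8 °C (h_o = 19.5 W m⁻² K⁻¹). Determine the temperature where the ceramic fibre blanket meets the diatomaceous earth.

T = 257 °C

Treat each layer as a resistance in series:
  R'_conv,in = 1/(2πr h) = 1/(2π·0.178·120) = 0.007451 m·K/W
  R'_aluminium = ln(0.199/0.178)/(2πk) = 0.1115/(2π·175) = 1.014×10^-4 m·K/W
  R'_ceramic fibre blanket = ln(0.308/0.199)/(2πk) = 0.4368/(2π·0.0804) = 0.8647 m·K/W
  R'_diatomaceous earth = ln(0.504/0.308)/(2πk) = 0.4925/(2π·0.106) = 0.7394 m·K/W
  R'_conv,out = 1/(2πr h) = 1/(2π·0.504·19.5) = 0.01619 m·K/W
ΣR = 0.007451 + 1.014×10^-4 + 0.8647 + 0.7394 + 0.01619 = 1.628 m·K/W
Q' = ΔT/ΣR = (514 °C − 34.8 °C)/1.628 = 294.3 W/m
From the inner boundary to the ceramic fibre blanket/diatomaceous earth interface, ΣR_partial = 0.8723 m·K/W.
T_interface = T_in − Q'·ΣR_partial = 514 °C − (294.3)(0.8723) = 257 °C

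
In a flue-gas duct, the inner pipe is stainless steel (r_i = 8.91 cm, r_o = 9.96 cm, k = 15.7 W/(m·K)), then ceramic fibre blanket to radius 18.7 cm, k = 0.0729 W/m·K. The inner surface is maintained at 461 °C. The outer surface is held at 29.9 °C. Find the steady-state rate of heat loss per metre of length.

Q' = 313 W/m

Treat each layer as a resistance in series:
  R'_stainless steel = ln(0.0996/0.0891)/(2πk) = 0.1114/(2π·15.7) = 0.001129 m·K/W
  R'_ceramic fibre blanket = ln(0.187/0.0996)/(2πk) = 0.6299/(2π·0.0729) = 1.375 m·K/W
ΣR = 0.001129 + 1.375 = 1.376 m·K/W
Q' = ΔT/ΣR = (461 °C − 29.9 °C)/1.376 = 313 W/m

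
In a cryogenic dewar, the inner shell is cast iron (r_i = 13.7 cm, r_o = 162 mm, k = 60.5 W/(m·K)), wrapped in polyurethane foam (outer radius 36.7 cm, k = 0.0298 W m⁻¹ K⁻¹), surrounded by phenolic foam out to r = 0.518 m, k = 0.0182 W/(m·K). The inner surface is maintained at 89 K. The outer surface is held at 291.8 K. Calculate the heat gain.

Q = 16.0 W

Resistance network (inner→outer):
  R_cast iron = (1/0.137 − 1/0.162)/(4πk) = 1.126/(4π·60.5) = 0.001482 K/W
  R_polyurethane foam = (1/0.162 − 1/0.367)/(4πk) = 3.448/(4π·0.0298) = 9.208 K/W
  R_phenolic foam = (1/0.367 − 1/0.518)/(4πk) = 0.7943/(4π·0.0182) = 3.473 K/W
ΣR = 0.001482 + 9.208 + 3.473 = 12.68 K/W
Q = ΔT/ΣR = (89 K − 291.8 K)/12.68 = -16.0 W
(Negative Q ⇒ heat flows inward; heat gain = 16.0 W.)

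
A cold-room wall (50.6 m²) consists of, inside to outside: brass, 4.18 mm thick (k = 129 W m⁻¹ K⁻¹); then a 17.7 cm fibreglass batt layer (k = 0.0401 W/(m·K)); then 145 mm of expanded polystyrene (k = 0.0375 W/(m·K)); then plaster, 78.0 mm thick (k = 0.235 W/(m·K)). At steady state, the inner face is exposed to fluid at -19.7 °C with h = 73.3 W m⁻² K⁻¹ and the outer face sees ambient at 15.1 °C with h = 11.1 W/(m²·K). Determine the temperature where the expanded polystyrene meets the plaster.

T = 13.4 °C

Series thermal resistances, inner to outer:
  R_conv,in = 1/(hA) = 1/(73.3·50.6) = 2.696×10^-4 K/W
  R_brass = L/(kA) = 0.00418/(129·50.6) = 6.404×10^-7 K/W
  R_fibreglass batt = L/(kA) = 0.177/(0.0401·50.6) = 0.08723 K/W
  R_expanded polystyrene = L/(kA) = 0.145/(0.0375·50.6) = 0.07642 K/W
  R_plaster = L/(kA) = 0.0780/(0.235·50.6) = 0.006560 K/W
  R_conv,out = 1/(hA) = 1/(11.1·50.6) = 0.001780 K/W
ΣR = 2.696×10^-4 + 6.404×10^-7 + 0.08723 + 0.07642 + 0.006560 + 0.001780 = 0.1723 K/W
Q = ΔT/ΣR = (-19.7 °C − 15.1 °C)/0.1723 = -202.0 W
From the inner boundary to the expanded polystyrene/plaster interface, ΣR_partial = 0.1639 K/W.
T_interface = T_in − Q·ΣR_partial = -19.7 °C − (-202.0)(0.1639) = 13.4 °C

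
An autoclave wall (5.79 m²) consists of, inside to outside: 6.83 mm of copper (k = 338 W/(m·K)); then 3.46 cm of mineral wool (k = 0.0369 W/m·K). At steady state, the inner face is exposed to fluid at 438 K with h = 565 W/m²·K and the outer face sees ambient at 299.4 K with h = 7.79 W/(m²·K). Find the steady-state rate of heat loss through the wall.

Q = 752 W

Series thermal resistances, inner to outer:
  R_conv,in = 1/(hA) = 1/(565·5.79) = 3.057×10^-4 K/W
  R_copper = L/(kA) = 0.00683/(338·5.79) = 3.490×10^-6 K/W
  R_mineral wool = L/(kA) = 0.0346/(0.0369·5.79) = 0.1619 K/W
  R_conv,out = 1/(hA) = 1/(7.79·5.79) = 0.02217 K/W
ΣR = 3.057×10^-4 + 3.490×10^-6 + 0.1619 + 0.02217 = 0.1844 K/W
Q = ΔT/ΣR = (438 K − 299.4 K)/0.1844 = 752 W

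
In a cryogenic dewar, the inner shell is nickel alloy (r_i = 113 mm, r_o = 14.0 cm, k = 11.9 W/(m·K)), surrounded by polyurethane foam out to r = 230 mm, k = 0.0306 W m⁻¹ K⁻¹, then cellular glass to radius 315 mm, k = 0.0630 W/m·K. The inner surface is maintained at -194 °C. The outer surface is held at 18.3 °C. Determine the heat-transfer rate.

Q = 24.2 W

Series thermal resistances, inner to outer:
  R_nickel alloy = (1/0.113 − 1/0.140)/(4πk) = 1.707/(4π·11.9) = 0.01141 K/W
  R_polyurethane foam = (1/0.140 − 1/0.230)/(4πk) = 2.795/(4π·0.0306) = 7.269 K/W
  R_cellular glass = (1/0.230 − 1/0.315)/(4πk) = 1.173/(4π·0.0630) = 1.482 K/W
ΣR = 0.01141 + 7.269 + 1.482 = 8.762 K/W
Q = ΔT/ΣR = (-194 °C − 18.3 °C)/8.762 = -24.2 W
(Negative Q ⇒ heat flows inward; heat gain = 24.2 W.)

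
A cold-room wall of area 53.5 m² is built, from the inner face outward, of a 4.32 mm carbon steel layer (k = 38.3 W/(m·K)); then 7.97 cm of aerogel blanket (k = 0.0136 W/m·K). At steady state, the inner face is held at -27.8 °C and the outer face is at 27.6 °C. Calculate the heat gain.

Q = 506 W

Series thermal resistances, inner to outer:
  R_carbon steel = L/(kA) = 0.00432/(38.3·53.5) = 2.108×10^-6 K/W
  R_aerogel blanket = L/(kA) = 0.0797/(0.0136·53.5) = 0.1095 K/W
ΣR = 2.108×10^-6 + 0.1095 = 0.1095 K/W
Q = ΔT/ΣR = (-27.8 °C − 27.6 °C)/0.1095 = -506 W
(Negative Q ⇒ heat flows inward; heat gain = 506 W.)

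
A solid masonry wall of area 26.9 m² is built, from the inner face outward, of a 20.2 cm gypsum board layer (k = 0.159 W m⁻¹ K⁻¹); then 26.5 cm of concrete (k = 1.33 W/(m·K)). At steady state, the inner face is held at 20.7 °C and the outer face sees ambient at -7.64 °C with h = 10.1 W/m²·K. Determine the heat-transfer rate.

Treat each layer as a resistance in series:
  R_gypsum board = L/(kA) = 0.202/(0.159·26.9) = 0.04723 K/W
  R_concrete = L/(kA) = 0.265/(1.33·26.9) = 0.007407 K/W
  R_conv,out = 1/(hA) = 1/(10.1·26.9) = 0.003681 K/W
ΣR = 0.04723 + 0.007407 + 0.003681 = 0.05832 K/W
Q = ΔT/ΣR = (20.7 °C − -7.64 °C)/0.05832 = 486 W

Q = 486 W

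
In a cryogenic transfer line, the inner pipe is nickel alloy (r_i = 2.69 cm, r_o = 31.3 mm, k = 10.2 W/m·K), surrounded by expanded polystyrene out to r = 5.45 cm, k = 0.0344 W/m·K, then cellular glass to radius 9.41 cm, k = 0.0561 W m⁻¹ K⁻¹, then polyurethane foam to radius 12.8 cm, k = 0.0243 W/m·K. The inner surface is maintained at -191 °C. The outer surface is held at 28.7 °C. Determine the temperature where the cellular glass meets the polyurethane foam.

T = -43.5 °C

Treat each layer as a resistance in series:
  R'_nickel alloy = ln(0.0313/0.0269)/(2πk) = 0.1515/(2π·10.2) = 0.002364 m·K/W
  R'_expanded polystyrene = ln(0.0545/0.0313)/(2πk) = 0.5546/(2π·0.0344) = 2.566 m·K/W
  R'_cellular glass = ln(0.0941/0.0545)/(2πk) = 0.5462/(2π·0.0561) = 1.549 m·K/W
  R'_polyurethane foam = ln(0.128/0.0941)/(2πk) = 0.3077/(2π·0.0243) = 2.015 m·K/W
ΣR = 0.002364 + 2.566 + 1.549 + 2.015 = 6.132 m·K/W
Q' = ΔT/ΣR = (-191 °C − 28.7 °C)/6.132 = -35.83 W/m
From the inner boundary to the cellular glass/polyurethane foam interface, ΣR_partial = 4.117 m·K/W.
T_interface = T_in − Q'·ΣR_partial = -191 °C − (-35.83)(4.117) = -43.5 °C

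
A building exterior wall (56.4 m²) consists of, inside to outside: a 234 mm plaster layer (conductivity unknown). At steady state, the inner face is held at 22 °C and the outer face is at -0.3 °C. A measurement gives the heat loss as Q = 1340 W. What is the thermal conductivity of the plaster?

k = 0.249 W/m·K

ΣR = ΔT/Q = |22 − -0.3|/1340 = 0.01664 K/W
L/(kA) = 0.01664 ⇒ k = 0.234/(0.01664·56.4) = 0.249 W/m·K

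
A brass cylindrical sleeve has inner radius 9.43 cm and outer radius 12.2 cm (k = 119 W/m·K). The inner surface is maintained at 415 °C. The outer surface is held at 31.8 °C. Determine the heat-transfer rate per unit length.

Q' = 2πk·ΔT/ln(r₂/r₁) = 2π × 119 × 383.2 / ln(0.122/0.0943) = 1.11×10^6 W/m

Q' = 1.11×10^6 W/m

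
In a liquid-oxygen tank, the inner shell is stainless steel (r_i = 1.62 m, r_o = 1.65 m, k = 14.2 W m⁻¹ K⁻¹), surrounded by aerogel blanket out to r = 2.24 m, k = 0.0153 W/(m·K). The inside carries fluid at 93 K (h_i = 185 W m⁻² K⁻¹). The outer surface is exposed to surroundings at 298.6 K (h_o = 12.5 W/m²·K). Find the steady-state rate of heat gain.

Q = 247 W

Series thermal resistances, inner to outer:
  R_conv,in = 1/(4πr²h) = 1/(4π·1.62²·185) = 1.639×10^-4 K/W
  R_stainless steel = (1/1.62 − 1/1.65)/(4πk) = 0.01122/(4π·14.2) = 6.290×10^-5 K/W
  R_aerogel blanket = (1/1.65 − 1/2.24)/(4πk) = 0.1596/(4π·0.0153) = 0.8303 K/W
  R_conv,out = 1/(4πr²h) = 1/(4π·2.24²·12.5) = 0.001269 K/W
ΣR = 1.639×10^-4 + 6.290×10^-5 + 0.8303 + 0.001269 = 0.8318 K/W
Q = ΔT/ΣR = (93 K − 298.6 K)/0.8318 = -247 W
(Negative Q ⇒ heat flows inward; heat gain = 247 W.)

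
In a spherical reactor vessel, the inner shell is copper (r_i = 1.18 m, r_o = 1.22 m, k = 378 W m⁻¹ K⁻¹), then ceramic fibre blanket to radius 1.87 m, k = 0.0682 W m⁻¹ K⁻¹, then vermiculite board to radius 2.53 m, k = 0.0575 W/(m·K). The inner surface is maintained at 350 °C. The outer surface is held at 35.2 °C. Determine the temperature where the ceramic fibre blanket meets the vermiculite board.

T = 151 °C

Series thermal resistances, inner to outer:
  R_copper = (1/1.18 − 1/1.22)/(4πk) = 0.02779/(4π·378) = 5.849×10^-6 K/W
  R_ceramic fibre blanket = (1/1.22 − 1/1.87)/(4πk) = 0.2849/(4π·0.0682) = 0.3324 K/W
  R_vermiculite board = (1/1.87 − 1/2.53)/(4πk) = 0.1395/(4π·0.0575) = 0.1931 K/W
ΣR = 5.849×10^-6 + 0.3324 + 0.1931 = 0.5255 K/W
Q = ΔT/ΣR = (350 °C − 35.2 °C)/0.5255 = 599.0 W
From the inner boundary to the ceramic fibre blanket/vermiculite board interface, ΣR_partial = 0.3324 K/W.
T_interface = T_in − Q·ΣR_partial = 350 °C − (599.0)(0.3324) = 151 °C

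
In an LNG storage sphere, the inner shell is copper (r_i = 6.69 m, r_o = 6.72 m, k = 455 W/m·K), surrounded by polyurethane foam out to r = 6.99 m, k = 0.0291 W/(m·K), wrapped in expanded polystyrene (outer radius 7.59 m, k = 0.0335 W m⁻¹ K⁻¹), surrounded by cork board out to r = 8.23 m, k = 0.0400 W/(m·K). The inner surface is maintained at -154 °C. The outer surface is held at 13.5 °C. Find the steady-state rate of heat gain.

Resistance network (inner→outer):
  R_copper = (1/6.69 − 1/6.72)/(4πk) = 6.673×10^-4/(4π·455) = 1.167×10^-7 K/W
  R_polyurethane foam = (1/6.72 − 1/6.99)/(4πk) = 0.005748/(4π·0.0291) = 0.01572 K/W
  R_expanded polystyrene = (1/6.99 − 1/7.59)/(4πk) = 0.01131/(4π·0.0335) = 0.02686 K/W
  R_cork board = (1/7.59 − 1/8.23)/(4πk) = 0.01025/(4π·0.0400) = 0.02038 K/W
ΣR = 1.167×10^-7 + 0.01572 + 0.02686 + 0.02038 = 0.06296 K/W
Q = ΔT/ΣR = (-154 °C − 13.5 °C)/0.06296 = -2660 W
(Negative Q ⇒ heat flows inward; heat gain = 2660 W.)

Q = 2.66 kW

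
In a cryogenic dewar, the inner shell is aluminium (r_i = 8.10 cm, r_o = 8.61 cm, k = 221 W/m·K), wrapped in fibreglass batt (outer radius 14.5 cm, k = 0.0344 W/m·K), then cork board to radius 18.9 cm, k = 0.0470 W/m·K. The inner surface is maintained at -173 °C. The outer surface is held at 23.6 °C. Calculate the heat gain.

Q = 14.4 W

Resistance network (inner→outer):
  R_aluminium = (1/0.0810 − 1/0.0861)/(4πk) = 0.7313/(4π·221) = 2.633×10^-4 K/W
  R_fibreglass batt = (1/0.0861 − 1/0.145)/(4πk) = 4.718/(4π·0.0344) = 10.91 K/W
  R_cork board = (1/0.145 − 1/0.189)/(4πk) = 1.606/(4π·0.0470) = 2.718 K/W
ΣR = 2.633×10^-4 + 10.91 + 2.718 = 13.63 K/W
Q = ΔT/ΣR = (-173 °C − 23.6 °C)/13.63 = -14.4 W
(Negative Q ⇒ heat flows inward; heat gain = 14.4 W.)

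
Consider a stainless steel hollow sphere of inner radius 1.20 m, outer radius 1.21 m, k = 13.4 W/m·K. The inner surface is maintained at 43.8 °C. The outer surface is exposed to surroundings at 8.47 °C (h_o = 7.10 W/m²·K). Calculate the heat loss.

Resistance network (inner→outer):
  R_stainless steel = (1/1.20 − 1/1.21)/(4πk) = 0.006887/(4π·13.4) = 4.090×10^-5 K/W
  R_conv,out = 1/(4πr²h) = 1/(4π·1.21²·7.10) = 0.007655 K/W
ΣR = 4.090×10^-5 + 0.007655 = 0.007696 K/W
Q = ΔT/ΣR = (43.8 °C − 8.47 °C)/0.007696 = 4590 W

Q = 4590 W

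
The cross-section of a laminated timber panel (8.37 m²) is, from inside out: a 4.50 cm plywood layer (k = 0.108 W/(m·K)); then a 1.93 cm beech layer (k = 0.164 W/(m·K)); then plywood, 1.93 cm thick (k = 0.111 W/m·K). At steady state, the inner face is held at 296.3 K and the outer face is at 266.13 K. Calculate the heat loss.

Treat each layer as a resistance in series:
  R_plywood = L/(kA) = 0.0450/(0.108·8.37) = 0.04978 K/W
  R_beech = L/(kA) = 0.0193/(0.164·8.37) = 0.01406 K/W
  R_plywood = L/(kA) = 0.0193/(0.111·8.37) = 0.02077 K/W
ΣR = 0.04978 + 0.01406 + 0.02077 = 0.08461 K/W
Q = ΔT/ΣR = (296.3 K − 266.13 K)/0.08461 = 357 W

Q = 357 W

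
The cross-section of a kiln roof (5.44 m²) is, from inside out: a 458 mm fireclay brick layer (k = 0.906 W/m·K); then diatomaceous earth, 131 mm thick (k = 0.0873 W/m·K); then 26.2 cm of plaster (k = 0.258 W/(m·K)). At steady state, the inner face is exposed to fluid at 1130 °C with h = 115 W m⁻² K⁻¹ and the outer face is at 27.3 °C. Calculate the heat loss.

Q = 1980 W

Series thermal resistances, inner to outer:
  R_conv,in = 1/(hA) = 1/(115·5.44) = 0.001598 K/W
  R_fireclay brick = L/(kA) = 0.458/(0.906·5.44) = 0.09293 K/W
  R_diatomaceous earth = L/(kA) = 0.131/(0.0873·5.44) = 0.2758 K/W
  R_plaster = L/(kA) = 0.262/(0.258·5.44) = 0.1867 K/W
ΣR = 0.001598 + 0.09293 + 0.2758 + 0.1867 = 0.5570 K/W
Q = ΔT/ΣR = (1130 °C − 27.3 °C)/0.5570 = 1980 W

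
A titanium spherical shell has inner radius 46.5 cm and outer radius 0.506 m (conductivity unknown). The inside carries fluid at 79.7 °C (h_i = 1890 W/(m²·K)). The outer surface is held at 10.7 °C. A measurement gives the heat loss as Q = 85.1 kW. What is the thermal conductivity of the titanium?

ΣR = ΔT/Q = |79.7 − 10.7|/85100 = 8.108×10^-4 K/W
Known resistances:
  R_conv,in = 1/(4πr²h) = 1/(4π·0.465²·1890) = 1.947×10^-4 K/W
R_titanium = ΣR − ΣR_known = 8.108×10^-4 − 1.947×10^-4 = 6.161×10^-4 K/W
(1/r₁−1/r₂)/(4πk) = 6.161×10^-4 ⇒ k = 0.1743/(4π·6.161×10^-4) = 22.5 W/m·K

k = 22.5 W/m·K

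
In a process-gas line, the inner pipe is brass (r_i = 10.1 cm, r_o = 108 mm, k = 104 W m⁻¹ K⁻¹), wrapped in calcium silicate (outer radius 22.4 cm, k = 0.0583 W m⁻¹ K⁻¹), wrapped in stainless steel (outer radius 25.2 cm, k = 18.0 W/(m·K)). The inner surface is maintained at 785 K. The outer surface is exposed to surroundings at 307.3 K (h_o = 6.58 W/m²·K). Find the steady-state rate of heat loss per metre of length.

Treat each layer as a resistance in series:
  R'_brass = ln(0.108/0.101)/(2πk) = 0.06701/(2π·104) = 1.025×10^-4 m·K/W
  R'_calcium silicate = ln(0.224/0.108)/(2πk) = 0.7295/(2π·0.0583) = 1.992 m·K/W
  R'_stainless steel = ln(0.252/0.224)/(2πk) = 0.1178/(2π·18.0) = 0.001041 m·K/W
  R'_conv,out = 1/(2πr h) = 1/(2π·0.252·6.58) = 0.09598 m·K/W
ΣR = 1.025×10^-4 + 1.992 + 0.001041 + 0.09598 = 2.089 m·K/W
Q' = ΔT/ΣR = (785 K − 307.3 K)/2.089 = 229 W/m

Q' = 229 W/m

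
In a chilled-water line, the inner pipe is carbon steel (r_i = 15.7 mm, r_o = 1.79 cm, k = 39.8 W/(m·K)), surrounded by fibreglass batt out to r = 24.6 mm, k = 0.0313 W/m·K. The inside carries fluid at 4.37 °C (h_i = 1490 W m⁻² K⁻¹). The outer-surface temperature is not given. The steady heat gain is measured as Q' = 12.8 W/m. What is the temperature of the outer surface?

T_out = 25.2 °C

Sum the resistances:
  R'_conv,in = 1/(2πr h) = 1/(2π·0.0157·1490) = 0.006804 m·K/W
  R'_carbon steel = ln(0.0179/0.0157)/(2πk) = 0.1311/(2π·39.8) = 5.244×10^-4 m·K/W
  R'_fibreglass batt = ln(0.0246/0.0179)/(2πk) = 0.3179/(2π·0.0313) = 1.617 m·K/W
ΣR = 1.624 m·K/W
ΔT = Q'·ΣR = 12.8 × 1.624 = 20.79 K
Heat flows inward, so T_out = T_in + ΔT = 4.37 + 20.79 = 25.2 °C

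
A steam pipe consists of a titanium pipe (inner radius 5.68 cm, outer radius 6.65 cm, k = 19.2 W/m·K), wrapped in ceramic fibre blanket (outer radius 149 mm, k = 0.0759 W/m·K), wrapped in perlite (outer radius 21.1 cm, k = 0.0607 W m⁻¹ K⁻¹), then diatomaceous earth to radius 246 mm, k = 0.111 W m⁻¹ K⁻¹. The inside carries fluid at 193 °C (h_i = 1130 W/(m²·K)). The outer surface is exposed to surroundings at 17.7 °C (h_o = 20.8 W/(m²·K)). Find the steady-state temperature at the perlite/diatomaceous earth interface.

T = 33.1 °C

Resistance network (inner→outer):
  R'_conv,in = 1/(2πr h) = 1/(2π·0.0568·1130) = 0.002480 m·K/W
  R'_titanium = ln(0.0665/0.0568)/(2πk) = 0.1577/(2π·19.2) = 0.001307 m·K/W
  R'_ceramic fibre blanket = ln(0.149/0.0665)/(2πk) = 0.8067/(2π·0.0759) = 1.692 m·K/W
  R'_perlite = ln(0.211/0.149)/(2πk) = 0.3479/(2π·0.0607) = 0.9122 m·K/W
  R'_diatomaceous earth = ln(0.246/0.211)/(2πk) = 0.1535/(2π·0.111) = 0.2201 m·K/W
  R'_conv,out = 1/(2πr h) = 1/(2π·0.246·20.8) = 0.03110 m·K/W
ΣR = 0.002480 + 0.001307 + 1.692 + 0.9122 + 0.2201 + 0.03110 = 2.859 m·K/W
Q' = ΔT/ΣR = (193 °C − 17.7 °C)/2.859 = 61.32 W/m
From the inner boundary to the perlite/diatomaceous earth interface, ΣR_partial = 2.608 m·K/W.
T_interface = T_in − Q'·ΣR_partial = 193 °C − (61.32)(2.608) = 33.1 °C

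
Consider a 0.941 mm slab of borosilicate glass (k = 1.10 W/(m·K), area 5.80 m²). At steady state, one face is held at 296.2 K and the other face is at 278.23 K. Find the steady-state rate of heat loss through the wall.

Q = 122 kW

Q = kA·ΔT/L = 1.10 × 5.80 × |296.2 K − 278.23 K| / 9.41×10^-4 = 1.22×10^5 W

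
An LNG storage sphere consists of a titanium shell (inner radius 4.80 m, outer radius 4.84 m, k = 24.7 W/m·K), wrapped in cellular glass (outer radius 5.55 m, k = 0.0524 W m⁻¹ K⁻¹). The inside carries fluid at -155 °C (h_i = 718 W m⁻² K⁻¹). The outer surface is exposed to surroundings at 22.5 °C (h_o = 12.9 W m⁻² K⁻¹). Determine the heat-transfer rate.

Q = 4.40 kW

Resistance network (inner→outer):
  R_conv,in = 1/(4πr²h) = 1/(4π·4.80²·718) = 4.810×10^-6 K/W
  R_titanium = (1/4.80 − 1/4.84)/(4πk) = 0.001722/(4π·24.7) = 5.547×10^-6 K/W
  R_cellular glass = (1/4.84 − 1/5.55)/(4πk) = 0.02643/(4π·0.0524) = 0.04014 K/W
  R_conv,out = 1/(4πr²h) = 1/(4π·5.55²·12.9) = 2.003×10^-4 K/W
ΣR = 4.810×10^-6 + 5.547×10^-6 + 0.04014 + 2.003×10^-4 = 0.04035 K/W
Q = ΔT/ΣR = (-155 °C − 22.5 °C)/0.04035 = -4400 W
(Negative Q ⇒ heat flows inward; heat gain = 4400 W.)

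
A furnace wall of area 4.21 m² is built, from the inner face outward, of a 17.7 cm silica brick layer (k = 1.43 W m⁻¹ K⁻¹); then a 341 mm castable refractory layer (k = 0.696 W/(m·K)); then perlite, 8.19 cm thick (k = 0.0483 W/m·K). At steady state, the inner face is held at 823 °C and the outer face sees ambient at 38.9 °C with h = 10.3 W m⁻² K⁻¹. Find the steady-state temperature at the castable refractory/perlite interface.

T = 623 °C

Series thermal resistances, inner to outer:
  R_silica brick = L/(kA) = 0.177/(1.43·4.21) = 0.02940 K/W
  R_castable refractory = L/(kA) = 0.341/(0.696·4.21) = 0.1164 K/W
  R_perlite = L/(kA) = 0.0819/(0.0483·4.21) = 0.4028 K/W
  R_conv,out = 1/(hA) = 1/(10.3·4.21) = 0.02306 K/W
ΣR = 0.02940 + 0.1164 + 0.4028 + 0.02306 = 0.5717 K/W
Q = ΔT/ΣR = (823 °C − 38.9 °C)/0.5717 = 1372 W
From the inner boundary to the castable refractory/perlite interface, ΣR_partial = 0.1458 K/W.
T_interface = T_in − Q·ΣR_partial = 823 °C − (1372)(0.1458) = 623 °C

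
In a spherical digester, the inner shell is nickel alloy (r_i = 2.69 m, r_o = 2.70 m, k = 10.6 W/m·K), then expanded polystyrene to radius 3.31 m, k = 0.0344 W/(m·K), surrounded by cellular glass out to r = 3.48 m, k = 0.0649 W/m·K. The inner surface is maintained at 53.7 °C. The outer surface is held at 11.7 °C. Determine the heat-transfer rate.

Q = 239 W

Treat each layer as a resistance in series:
  R_nickel alloy = (1/2.69 − 1/2.70)/(4πk) = 0.001377/(4π·10.6) = 1.034×10^-5 K/W
  R_expanded polystyrene = (1/2.70 − 1/3.31)/(4πk) = 0.06826/(4π·0.0344) = 0.1579 K/W
  R_cellular glass = (1/3.31 − 1/3.48)/(4πk) = 0.01476/(4π·0.0649) = 0.01810 K/W
ΣR = 1.034×10^-5 + 0.1579 + 0.01810 = 0.1760 K/W
Q = ΔT/ΣR = (53.7 °C − 11.7 °C)/0.1760 = 239 W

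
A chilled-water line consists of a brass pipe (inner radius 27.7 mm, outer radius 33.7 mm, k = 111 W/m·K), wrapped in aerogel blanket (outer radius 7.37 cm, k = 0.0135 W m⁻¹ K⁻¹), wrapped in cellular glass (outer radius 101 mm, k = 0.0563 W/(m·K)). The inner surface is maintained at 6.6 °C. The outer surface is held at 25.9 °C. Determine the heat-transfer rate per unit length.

Treat each layer as a resistance in series:
  R'_brass = ln(0.0337/0.0277)/(2πk) = 0.1961/(2π·111) = 2.811×10^-4 m·K/W
  R'_aerogel blanket = ln(0.0737/0.0337)/(2πk) = 0.7825/(2π·0.0135) = 9.225 m·K/W
  R'_cellular glass = ln(0.101/0.0737)/(2πk) = 0.3151/(2π·0.0563) = 0.8908 m·K/W
ΣR = 2.811×10^-4 + 9.225 + 0.8908 = 10.12 m·K/W
Q' = ΔT/ΣR = (6.6 °C − 25.9 °C)/10.12 = -1.91 W/m
(Negative Q' ⇒ heat flows inward; heat gain = 1.91 W/m.)

Q' = 1.91 W/m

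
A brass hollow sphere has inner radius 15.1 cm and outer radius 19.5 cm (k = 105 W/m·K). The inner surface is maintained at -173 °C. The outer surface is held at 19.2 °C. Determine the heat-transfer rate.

Q = 4πk·ΔT/(1/r₁ − 1/r₂) = 4π × 105 × 192.2 / (1/0.151 − 1/0.195) = 1.70×10^5 W

Q = 170 kW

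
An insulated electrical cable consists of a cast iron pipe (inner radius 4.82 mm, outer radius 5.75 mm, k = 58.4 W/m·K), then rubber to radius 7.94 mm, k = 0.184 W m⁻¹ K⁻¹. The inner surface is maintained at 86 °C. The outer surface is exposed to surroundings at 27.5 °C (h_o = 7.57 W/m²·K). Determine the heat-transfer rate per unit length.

Q' = 20.0 W/m

Treat each layer as a resistance in series:
  R'_cast iron = ln(0.00575/0.00482)/(2πk) = 0.1764/(2π·58.4) = 4.808×10^-4 m·K/W
  R'_rubber = ln(0.00794/0.00575)/(2πk) = 0.3227/(2π·0.184) = 0.2791 m·K/W
  R'_conv,out = 1/(2πr h) = 1/(2π·0.00794·7.57) = 2.648 m·K/W
ΣR = 4.808×10^-4 + 0.2791 + 2.648 = 2.928 m·K/W
Q' = ΔT/ΣR = (86 °C − 27.5 °C)/2.928 = 20.0 W/m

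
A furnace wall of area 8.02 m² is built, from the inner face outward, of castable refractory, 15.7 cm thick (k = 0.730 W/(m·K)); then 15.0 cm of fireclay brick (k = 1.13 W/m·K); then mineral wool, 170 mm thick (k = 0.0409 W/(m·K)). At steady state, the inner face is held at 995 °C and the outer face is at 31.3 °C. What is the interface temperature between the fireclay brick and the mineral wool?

T = 921 °C

Resistance network (inner→outer):
  R_castable refractory = L/(kA) = 0.157/(0.730·8.02) = 0.02682 K/W
  R_fireclay brick = L/(kA) = 0.150/(1.13·8.02) = 0.01655 K/W
  R_mineral wool = L/(kA) = 0.170/(0.0409·8.02) = 0.5183 K/W
ΣR = 0.02682 + 0.01655 + 0.5183 = 0.5617 K/W
Q = ΔT/ΣR = (995 °C − 31.3 °C)/0.5617 = 1716 W
From the inner boundary to the fireclay brick/mineral wool interface, ΣR_partial = 0.04337 K/W.
T_interface = T_in − Q·ΣR_partial = 995 °C − (1716)(0.04337) = 921 °C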